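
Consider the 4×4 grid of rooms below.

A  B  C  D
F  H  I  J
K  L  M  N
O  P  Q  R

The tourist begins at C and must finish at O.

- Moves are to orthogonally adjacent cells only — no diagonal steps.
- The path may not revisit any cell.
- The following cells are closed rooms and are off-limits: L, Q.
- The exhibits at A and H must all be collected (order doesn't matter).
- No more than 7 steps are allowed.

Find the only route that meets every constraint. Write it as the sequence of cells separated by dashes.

C - I - H - B - A - F - K - O

Any route must reach A and H and still end at O within 7 moves, so the order of the required stops is forced.
Route from C: down 1 to I, left 1 to H, up 1 to B, left 1 to A, down 3 to O — 7 moves in all.
Check: all required cells visited; 7 ≤ 7 moves.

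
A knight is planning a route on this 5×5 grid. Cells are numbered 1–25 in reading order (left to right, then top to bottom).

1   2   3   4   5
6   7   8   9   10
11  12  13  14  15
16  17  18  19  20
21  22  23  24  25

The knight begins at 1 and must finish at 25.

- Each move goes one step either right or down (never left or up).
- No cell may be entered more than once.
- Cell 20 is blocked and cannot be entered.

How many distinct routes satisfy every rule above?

35

A right/down-only route from 1 to 25 makes exactly 4 down-moves and 4 right-moves in some order.
With no other constraints that would be C(8,4) = 70 routes.
Subtract routes through each blocked cell (inclusion–exclusion for overlaps): − through 20: 35 → 35.
That gives 35 routes.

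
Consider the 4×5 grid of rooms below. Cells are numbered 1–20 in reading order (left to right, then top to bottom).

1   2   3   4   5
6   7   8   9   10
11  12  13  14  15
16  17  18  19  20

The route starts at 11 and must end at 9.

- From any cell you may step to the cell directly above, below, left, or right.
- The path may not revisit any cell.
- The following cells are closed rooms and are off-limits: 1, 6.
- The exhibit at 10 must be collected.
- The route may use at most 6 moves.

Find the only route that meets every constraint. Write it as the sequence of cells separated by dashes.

Any route must reach 10 and still end at 9 within 6 moves, so the order of the required stops is forced.
Route from 11: 4× right (reaching 15), up to 10, left to 9 — 6 moves in all.
Check: all required cells visited; 6 ≤ 6 moves.

11 - 12 - 13 - 14 - 15 - 10 - 9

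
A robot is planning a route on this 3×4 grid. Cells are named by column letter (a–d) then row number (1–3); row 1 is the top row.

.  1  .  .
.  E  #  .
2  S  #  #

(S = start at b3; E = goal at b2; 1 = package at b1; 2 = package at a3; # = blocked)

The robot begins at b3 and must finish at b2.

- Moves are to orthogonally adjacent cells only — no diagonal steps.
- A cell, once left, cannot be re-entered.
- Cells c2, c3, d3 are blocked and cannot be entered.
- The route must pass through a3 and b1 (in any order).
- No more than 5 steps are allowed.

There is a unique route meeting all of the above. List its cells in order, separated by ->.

b3 -> a3 -> a2 -> a1 -> b1 -> b2

Any route must reach a3 and b1 and still end at b2 within 5 moves, so the order of the required stops is forced.
Route from b3: left 1 to a3, up 2 to a1, right 1 to b1, down 1 to b2 — 5 moves in all.
Check: all required cells visited; 5 ≤ 5 moves.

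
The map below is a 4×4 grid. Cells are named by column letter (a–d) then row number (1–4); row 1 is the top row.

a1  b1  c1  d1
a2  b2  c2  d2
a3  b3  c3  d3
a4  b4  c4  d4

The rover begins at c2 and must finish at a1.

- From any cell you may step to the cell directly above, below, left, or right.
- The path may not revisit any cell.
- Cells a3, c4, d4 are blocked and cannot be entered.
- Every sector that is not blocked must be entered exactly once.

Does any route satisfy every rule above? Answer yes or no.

no

Cell a4 has only one open neighbour but is neither the start nor the goal, so a Hamiltonian route would have to both enter and leave it through the same neighbour — impossible without revisiting.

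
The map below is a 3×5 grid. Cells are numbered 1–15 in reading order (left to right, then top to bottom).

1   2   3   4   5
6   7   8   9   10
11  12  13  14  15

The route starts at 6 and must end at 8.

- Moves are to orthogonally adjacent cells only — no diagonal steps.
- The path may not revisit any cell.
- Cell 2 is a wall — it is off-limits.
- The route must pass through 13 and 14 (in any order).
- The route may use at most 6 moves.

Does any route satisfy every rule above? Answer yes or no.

One route that works: 6 → 11 → 12 → 13 → 14 → 9 → 8.

yes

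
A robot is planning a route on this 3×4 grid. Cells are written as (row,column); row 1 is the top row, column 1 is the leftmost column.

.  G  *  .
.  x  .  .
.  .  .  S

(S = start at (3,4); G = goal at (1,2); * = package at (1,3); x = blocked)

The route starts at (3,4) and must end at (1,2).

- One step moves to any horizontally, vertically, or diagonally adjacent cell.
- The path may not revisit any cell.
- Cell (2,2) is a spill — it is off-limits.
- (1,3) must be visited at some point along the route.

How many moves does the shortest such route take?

3

Any route passes through (1,3) somewhere between (3,4) and (1,2). Summing Chebyshev distances along the two legs ((3,4) → (1,3) → (1,2)) gives a lower bound of 2 + 1 = 3 moves.
A route of 3 moves achieves this: (3,4) → (2,3) → (1,3) → (1,2).
Since 3 matches the lower bound, it is optimal.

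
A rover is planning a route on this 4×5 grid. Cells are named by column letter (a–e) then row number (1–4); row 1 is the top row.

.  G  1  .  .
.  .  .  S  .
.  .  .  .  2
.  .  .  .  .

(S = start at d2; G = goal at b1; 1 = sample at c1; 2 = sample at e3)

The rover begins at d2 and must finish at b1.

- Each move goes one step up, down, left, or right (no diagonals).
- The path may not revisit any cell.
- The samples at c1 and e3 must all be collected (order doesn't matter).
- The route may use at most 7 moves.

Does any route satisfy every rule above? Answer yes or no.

yes

One route that works: d2 → d3 → e3 → e2 → e1 → d1 → c1 → b1.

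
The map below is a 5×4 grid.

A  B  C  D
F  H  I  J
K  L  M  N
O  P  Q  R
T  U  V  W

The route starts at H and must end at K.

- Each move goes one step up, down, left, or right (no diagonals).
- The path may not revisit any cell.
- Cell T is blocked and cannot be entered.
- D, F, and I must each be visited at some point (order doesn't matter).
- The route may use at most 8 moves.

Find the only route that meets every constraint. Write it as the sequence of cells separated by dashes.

The 8-move cap with required stops at D, F, I leaves no slack for detours.
Route from H: right 2 to J, up 1 to D, left 3 to A, down 2 to K — 8 moves in all.
Check: all required cells visited; 8 ≤ 8 moves.

H - I - J - D - C - B - A - F - K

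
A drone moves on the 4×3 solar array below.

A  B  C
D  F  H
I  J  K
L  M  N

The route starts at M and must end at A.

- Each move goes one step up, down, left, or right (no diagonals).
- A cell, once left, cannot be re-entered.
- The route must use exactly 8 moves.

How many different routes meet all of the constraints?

Need simple routes of exactly 8 moves from M to A (Manhattan distance 4, so 2 moves are spent on a detour and 2 undoing it).
Branch systematically from the start, pruning whenever the remaining move budget drops below the Manhattan distance to A or differs from it in parity. Grouping the completions by first move — via J: 2; via L: 5; via N: 4 — and summing: 2 + 5 + 4 = 11.
That gives 11 routes.

11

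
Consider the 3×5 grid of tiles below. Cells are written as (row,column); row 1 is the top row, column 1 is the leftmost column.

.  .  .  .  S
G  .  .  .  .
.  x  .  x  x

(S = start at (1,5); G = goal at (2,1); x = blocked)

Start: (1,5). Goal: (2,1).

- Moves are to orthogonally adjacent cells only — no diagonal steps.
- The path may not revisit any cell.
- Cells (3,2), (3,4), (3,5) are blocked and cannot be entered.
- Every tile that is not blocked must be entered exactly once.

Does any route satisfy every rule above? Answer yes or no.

Cell (3,1) has only one open neighbour but is neither the start nor the goal, so a Hamiltonian route would have to both enter and leave it through the same neighbour — impossible without revisiting.

no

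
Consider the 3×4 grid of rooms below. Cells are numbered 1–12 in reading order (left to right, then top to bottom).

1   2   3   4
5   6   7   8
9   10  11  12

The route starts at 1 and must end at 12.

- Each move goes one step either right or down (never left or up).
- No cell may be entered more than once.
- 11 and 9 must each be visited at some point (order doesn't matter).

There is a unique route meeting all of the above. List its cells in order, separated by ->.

Moves only go right or down, so the column and row indices never decrease.
Route from 1: down 2 to 9, right 3 to 12 — 5 moves in all.
Check: all required cells visited.

1 -> 5 -> 9 -> 10 -> 11 -> 12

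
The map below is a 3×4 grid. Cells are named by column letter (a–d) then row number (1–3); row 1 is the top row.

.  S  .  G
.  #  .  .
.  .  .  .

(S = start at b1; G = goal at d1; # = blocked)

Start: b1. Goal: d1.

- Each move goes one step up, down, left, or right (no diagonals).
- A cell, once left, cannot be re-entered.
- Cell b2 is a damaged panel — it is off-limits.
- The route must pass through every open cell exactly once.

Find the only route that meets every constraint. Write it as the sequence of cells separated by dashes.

Need to visit all 11 open cells exactly once, starting at b1 and ending at d1.
Cell b3 has only two open neighbours (a3 and c3), so the path must pass straight through it: one of those is the cell it's entered from and the other is where it exits.
Route from b1: left to a1, 2× down (reaching a3), 3× right (reaching d3), up to d2, left to c2, up to c1, right to d1 — 10 moves in all.
Check: all 11 open cells covered.

b1 - a1 - a2 - a3 - b3 - c3 - d3 - d2 - c2 - c1 - d1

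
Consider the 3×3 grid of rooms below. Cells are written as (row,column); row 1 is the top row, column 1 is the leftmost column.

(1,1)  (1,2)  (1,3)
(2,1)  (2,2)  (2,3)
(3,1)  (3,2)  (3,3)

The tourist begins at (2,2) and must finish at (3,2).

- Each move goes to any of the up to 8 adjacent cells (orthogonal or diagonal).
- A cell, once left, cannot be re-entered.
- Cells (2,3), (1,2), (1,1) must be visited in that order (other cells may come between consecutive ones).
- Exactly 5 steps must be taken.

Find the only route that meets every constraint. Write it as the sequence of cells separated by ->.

The waypoints must appear in the order (2,3), (1,2), (1,1), with no cell reused.
Route from (2,2): right 1 to (2,3), up-left 1 to (1,2), left 1 to (1,1), down 1 to (2,1), down-right 1 to (3,2) — 5 moves in all.
Check: order respected ((2,3) at step 1, (1,2) at step 2, (1,1) at step 3); 5 moves as required.

(2,2) -> (2,3) -> (1,2) -> (1,1) -> (2,1) -> (3,2)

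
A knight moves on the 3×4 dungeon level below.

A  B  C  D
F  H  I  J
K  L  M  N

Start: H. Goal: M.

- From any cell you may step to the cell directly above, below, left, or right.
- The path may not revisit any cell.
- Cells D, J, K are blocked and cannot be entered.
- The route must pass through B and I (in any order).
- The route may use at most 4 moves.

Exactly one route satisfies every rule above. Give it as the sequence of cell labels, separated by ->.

H -> B -> C -> I -> M

Any route must reach B and I and still end at M within 4 moves, so the order of the required stops is forced.
Route from H: up 1 to B, right 1 to C, down 2 to M — 4 moves in all.
Check: all required cells visited; 4 ≤ 4 moves.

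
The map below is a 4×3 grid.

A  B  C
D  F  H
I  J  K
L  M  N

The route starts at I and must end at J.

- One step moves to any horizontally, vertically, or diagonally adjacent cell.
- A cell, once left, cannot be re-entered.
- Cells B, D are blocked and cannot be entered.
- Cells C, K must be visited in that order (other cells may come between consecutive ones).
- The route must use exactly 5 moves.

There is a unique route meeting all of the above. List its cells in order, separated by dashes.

I - F - C - H - K - J

The waypoints must appear in the order C, K, with no cell reused.
Route from I: up-right 2 to C, down 2 to K, left 1 to J — 5 moves in all.
Check: order respected (C at step 2, K at step 4); 5 moves as required.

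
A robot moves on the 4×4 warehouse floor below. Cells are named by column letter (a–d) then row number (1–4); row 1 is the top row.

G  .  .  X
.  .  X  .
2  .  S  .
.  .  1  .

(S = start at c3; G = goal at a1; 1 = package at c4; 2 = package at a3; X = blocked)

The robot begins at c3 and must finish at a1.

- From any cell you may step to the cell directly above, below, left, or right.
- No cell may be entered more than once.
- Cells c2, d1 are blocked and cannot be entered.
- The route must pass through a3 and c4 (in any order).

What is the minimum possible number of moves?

Any route passes through a3 and c4 in some order between c3 and a1. Summing Manhattan distances along each leg and taking the cheapest ordering (c3 → c4 → a3 → a1) gives a lower bound of 1 + 3 + 2 = 6 moves.
A route of 6 moves achieves this: c3 → c4 → b4 → b3 → a3 → a2 → a1.
Since 6 matches the lower bound, it is optimal.

6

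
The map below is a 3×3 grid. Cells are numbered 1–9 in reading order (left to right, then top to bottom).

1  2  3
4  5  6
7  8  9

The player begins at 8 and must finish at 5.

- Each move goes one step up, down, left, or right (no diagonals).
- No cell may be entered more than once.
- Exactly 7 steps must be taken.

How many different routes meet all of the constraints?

Need simple routes of exactly 7 moves from 8 to 5 (Manhattan distance 1, so 3 moves are spent on a detour and 3 undoing it).
Enumerating: 8 7 4 1 2 3 6 5 | 8 9 6 3 2 1 4 5.
That gives 2 routes.

2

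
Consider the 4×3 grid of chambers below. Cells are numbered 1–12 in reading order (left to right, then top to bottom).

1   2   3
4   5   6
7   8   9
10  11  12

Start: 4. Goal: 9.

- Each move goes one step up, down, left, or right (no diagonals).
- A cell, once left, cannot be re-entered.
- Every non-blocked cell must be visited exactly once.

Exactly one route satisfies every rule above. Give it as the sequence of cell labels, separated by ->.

4 -> 1 -> 2 -> 3 -> 6 -> 5 -> 8 -> 7 -> 10 -> 11 -> 12 -> 9

Need to visit all 12 open cells exactly once, starting at 4 and ending at 9.
Route from 4: up to 1, 2× right (reaching 3), down to 6, left to 5, down to 8, left to 7, down to 10, 2× right (reaching 12), up to 9 — 11 moves in all.
Check: all 12 open cells covered.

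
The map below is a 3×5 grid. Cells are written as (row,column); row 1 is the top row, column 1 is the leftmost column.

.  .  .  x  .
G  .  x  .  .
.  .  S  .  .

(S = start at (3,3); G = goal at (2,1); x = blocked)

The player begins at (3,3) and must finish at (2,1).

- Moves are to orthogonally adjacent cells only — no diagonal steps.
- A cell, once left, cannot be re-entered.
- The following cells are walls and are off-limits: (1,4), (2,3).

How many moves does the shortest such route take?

The Manhattan distance from (3,3) to (2,1) is |3−2| + |3−1| = 3, so at least 3 moves are needed.
A route of 3 moves achieves this: (3,3) → (3,2) → (2,2) → (2,1).
Since 3 matches the lower bound, it is optimal.

3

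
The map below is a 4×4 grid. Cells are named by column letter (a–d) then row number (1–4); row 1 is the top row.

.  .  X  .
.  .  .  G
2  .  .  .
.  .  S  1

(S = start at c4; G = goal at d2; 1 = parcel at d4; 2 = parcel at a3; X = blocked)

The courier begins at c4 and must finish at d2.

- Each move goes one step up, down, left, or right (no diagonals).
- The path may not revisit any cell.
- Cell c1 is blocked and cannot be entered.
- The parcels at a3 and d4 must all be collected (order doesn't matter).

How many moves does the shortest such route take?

9

Any route passes through a3 and d4 in some order between c4 and d2. Summing Manhattan distances along each leg and taking the cheapest ordering (c4 → d4 → a3 → d2) gives a lower bound of 1 + 4 + 4 = 9 moves.
A route of 9 moves achieves this: c4 → d4 → d3 → c3 → b3 → a3 → a2 → b2 → c2 → d2.
Since 9 matches the lower bound, it is optimal.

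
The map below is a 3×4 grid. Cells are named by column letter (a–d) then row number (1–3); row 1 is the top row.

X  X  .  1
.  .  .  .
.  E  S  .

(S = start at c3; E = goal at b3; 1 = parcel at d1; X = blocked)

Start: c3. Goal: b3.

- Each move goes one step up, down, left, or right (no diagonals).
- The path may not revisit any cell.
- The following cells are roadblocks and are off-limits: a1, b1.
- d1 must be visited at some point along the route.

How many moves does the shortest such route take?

7

Any route passes through d1 somewhere between c3 and b3. Summing Manhattan distances along the two legs (c3 → d1 → b3) gives a lower bound of 3 + 4 = 7 moves.
A route of 7 moves achieves this: c3 → d3 → d2 → d1 → c1 → c2 → b2 → b3.
Since 7 matches the lower bound, it is optimal.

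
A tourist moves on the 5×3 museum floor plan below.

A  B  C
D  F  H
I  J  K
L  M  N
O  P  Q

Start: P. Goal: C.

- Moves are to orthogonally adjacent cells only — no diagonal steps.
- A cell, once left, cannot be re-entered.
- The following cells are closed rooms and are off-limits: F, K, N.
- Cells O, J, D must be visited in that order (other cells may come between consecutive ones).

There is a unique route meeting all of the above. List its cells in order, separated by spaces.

The waypoints must appear in the order O, J, D, with no cell reused.
Route from P: left to O, up to L, right to M, up to J, left to I, 2× up (reaching A), 2× right (reaching C) — 9 moves in all.
Check: order respected (O at step 1, J at step 4, D at step 6).

P O L M J I D A B C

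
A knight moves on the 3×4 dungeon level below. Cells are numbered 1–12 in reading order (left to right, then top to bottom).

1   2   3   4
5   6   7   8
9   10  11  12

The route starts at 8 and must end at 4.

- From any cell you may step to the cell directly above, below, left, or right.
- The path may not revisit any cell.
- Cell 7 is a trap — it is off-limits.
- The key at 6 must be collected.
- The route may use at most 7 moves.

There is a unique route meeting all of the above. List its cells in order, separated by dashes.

8 - 12 - 11 - 10 - 6 - 2 - 3 - 4

The 7-move cap with required stops at 6 leaves no slack for detours.
Route from 8: down 1 to 12, left 2 to 10, up 2 to 2, right 2 to 4 — 7 moves in all.
Check: all required cells visited; 7 ≤ 7 moves.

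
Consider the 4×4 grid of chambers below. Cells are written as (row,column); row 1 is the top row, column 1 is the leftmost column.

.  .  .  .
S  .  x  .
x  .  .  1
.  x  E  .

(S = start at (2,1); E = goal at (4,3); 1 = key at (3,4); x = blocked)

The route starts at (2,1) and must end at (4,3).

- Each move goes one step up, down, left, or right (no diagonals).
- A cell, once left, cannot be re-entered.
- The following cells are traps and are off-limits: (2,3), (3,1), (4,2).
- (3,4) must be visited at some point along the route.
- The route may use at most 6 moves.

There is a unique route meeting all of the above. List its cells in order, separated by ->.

(2,1) -> (2,2) -> (3,2) -> (3,3) -> (3,4) -> (4,4) -> (4,3)

The 6-move cap with required stops at (3,4) leaves no slack for detours.
Route from (2,1): right 1 to (2,2), down 1 to (3,2), right 2 to (3,4), down 1 to (4,4), left 1 to (4,3) — 6 moves in all.
Check: all required cells visited; 6 ≤ 6 moves.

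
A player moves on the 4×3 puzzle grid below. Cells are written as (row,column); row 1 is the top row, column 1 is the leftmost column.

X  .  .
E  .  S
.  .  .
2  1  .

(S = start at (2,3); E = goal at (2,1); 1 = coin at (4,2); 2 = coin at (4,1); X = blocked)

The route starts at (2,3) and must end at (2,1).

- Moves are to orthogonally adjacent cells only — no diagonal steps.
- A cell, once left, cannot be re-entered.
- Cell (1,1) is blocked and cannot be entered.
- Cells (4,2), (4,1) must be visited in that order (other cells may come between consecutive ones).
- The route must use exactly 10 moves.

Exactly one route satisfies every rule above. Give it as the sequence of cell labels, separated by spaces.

(2,3) (1,3) (1,2) (2,2) (3,2) (3,3) (4,3) (4,2) (4,1) (3,1) (2,1)

The waypoints must appear in the order (4,2), (4,1), with no cell reused.
Route from (2,3): up 1 to (1,3), left 1 to (1,2), down 2 to (3,2), right 1 to (3,3), down 1 to (4,3), left 2 to (4,1), up 2 to (2,1) — 10 moves in all.
Check: order respected (1 at step 7, 2 at step 8); 10 moves as required.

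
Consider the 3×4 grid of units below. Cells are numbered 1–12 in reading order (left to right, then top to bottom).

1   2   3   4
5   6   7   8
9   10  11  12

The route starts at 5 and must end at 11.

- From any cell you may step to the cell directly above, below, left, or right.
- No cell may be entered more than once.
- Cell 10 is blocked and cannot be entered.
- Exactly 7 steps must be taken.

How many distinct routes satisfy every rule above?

8

Need simple routes of exactly 7 moves from 5 to 11 (Manhattan distance 3, so 2 moves are spent on a detour and 2 undoing it).
Enumerating: 5 1 2 6 7 8 12 11 | 5 1 2 3 7 8 12 11 | 5 1 2 3 4 8 12 11 | 5 1 2 3 4 8 7 11 | 5 6 2 3 7 8 12 11 | 5 6 2 3 4 8 12 11 | 5 6 2 3 4 8 7 11 | 5 6 7 3 4 8 12 11.
That gives 8 routes.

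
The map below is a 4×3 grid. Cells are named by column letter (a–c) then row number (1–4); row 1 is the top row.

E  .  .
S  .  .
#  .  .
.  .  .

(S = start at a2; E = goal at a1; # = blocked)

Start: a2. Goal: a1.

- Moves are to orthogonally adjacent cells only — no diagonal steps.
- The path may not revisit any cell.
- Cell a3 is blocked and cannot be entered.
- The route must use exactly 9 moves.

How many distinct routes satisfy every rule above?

1

Need simple routes of exactly 9 moves from a2 to a1 (Manhattan distance 1, so 4 moves are spent on a detour and 4 undoing it).
Enumerating: a2 b2 b3 b4 c4 c3 c2 c1 b1 a1.
That gives 1 route.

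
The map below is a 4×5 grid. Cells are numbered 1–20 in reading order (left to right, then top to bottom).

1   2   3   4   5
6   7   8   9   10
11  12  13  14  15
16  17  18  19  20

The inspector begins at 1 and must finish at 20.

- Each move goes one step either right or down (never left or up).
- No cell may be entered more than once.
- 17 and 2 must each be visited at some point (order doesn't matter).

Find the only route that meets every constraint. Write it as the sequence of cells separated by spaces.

Moves only go right or down, so the column and row indices never decrease.
Route from 1: right 1 to 2, down 3 to 17, right 3 to 20 — 7 moves in all.
Check: all required cells visited.

1 2 7 12 17 18 19 20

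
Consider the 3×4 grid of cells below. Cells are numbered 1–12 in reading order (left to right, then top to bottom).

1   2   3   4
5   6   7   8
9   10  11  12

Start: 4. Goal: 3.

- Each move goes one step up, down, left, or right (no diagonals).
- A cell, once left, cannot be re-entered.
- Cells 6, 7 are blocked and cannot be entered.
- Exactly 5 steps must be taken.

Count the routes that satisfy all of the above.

0

Need simple routes of exactly 5 moves from 4 to 3 (Manhattan distance 1, so 2 moves are spent on a detour and 2 undoing it).
No route satisfies every constraint, so the count is 0.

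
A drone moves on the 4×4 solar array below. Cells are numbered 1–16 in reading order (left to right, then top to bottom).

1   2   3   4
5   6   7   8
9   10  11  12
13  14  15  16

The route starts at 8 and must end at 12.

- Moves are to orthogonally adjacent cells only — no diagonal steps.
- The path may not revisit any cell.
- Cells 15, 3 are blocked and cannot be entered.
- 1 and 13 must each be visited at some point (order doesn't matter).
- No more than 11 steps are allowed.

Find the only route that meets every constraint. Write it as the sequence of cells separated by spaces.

The 11-move cap with required stops at 1, 13 leaves no slack for detours.
Route from 8: left 2 to 6, up 1 to 2, left 1 to 1, down 3 to 13, right 1 to 14, up 1 to 10, right 2 to 12 — 11 moves in all.
Check: all required cells visited; 11 ≤ 11 moves.

8 7 6 2 1 5 9 13 14 10 11 12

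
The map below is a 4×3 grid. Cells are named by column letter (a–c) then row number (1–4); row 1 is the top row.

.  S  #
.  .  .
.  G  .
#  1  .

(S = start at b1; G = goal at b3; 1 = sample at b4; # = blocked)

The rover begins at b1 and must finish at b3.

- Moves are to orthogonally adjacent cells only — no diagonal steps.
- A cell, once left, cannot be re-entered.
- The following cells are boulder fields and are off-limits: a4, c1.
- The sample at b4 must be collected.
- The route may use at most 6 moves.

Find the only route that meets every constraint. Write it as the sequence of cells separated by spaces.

b1 b2 c2 c3 c4 b4 b3

The budget equals the shortest possible length, so every move has to be on a shortest route through the required cells.
Route from b1: down 1 to b2, right 1 to c2, down 2 to c4, left 1 to b4, up 1 to b3 — 6 moves in all.
Check: all required cells visited; 6 ≤ 6 moves.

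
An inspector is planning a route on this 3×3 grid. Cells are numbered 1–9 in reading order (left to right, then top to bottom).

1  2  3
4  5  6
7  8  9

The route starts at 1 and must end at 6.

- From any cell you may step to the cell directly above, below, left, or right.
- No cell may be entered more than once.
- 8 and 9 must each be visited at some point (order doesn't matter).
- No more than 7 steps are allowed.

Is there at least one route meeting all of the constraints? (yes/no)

yes

One route that works: 1 → 4 → 7 → 8 → 9 → 6.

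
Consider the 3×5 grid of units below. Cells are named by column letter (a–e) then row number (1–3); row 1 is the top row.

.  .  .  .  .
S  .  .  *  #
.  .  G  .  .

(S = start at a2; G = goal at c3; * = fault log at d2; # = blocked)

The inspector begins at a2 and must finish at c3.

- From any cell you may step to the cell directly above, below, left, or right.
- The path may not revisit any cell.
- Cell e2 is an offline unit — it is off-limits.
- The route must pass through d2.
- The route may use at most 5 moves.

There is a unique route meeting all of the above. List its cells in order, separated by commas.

The budget equals the shortest possible length, so every move has to be on a shortest route through the required cells.
Route from a2: right 3 to d2, down 1 to d3, left 1 to c3 — 5 moves in all.
Check: all required cells visited; 5 ≤ 5 moves.

a2, b2, c2, d2, d3, c3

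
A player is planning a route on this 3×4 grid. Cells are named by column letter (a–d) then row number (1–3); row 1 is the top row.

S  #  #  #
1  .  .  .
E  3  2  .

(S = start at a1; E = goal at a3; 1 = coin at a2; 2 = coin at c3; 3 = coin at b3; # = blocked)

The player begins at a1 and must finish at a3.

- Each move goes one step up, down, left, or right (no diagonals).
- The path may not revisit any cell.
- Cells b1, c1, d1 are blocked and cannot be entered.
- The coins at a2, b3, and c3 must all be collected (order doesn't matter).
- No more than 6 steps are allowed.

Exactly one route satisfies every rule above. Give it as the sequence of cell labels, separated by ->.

Any route must reach a2, b3, and c3 and still end at a3 within 6 moves, so the order of the required stops is forced.
Route from a1: down to a2, 2× right (reaching c2), down to c3, 2× left (reaching a3) — 6 moves in all.
Check: all required cells visited; 6 ≤ 6 moves.

a1 -> a2 -> b2 -> c2 -> c3 -> b3 -> a3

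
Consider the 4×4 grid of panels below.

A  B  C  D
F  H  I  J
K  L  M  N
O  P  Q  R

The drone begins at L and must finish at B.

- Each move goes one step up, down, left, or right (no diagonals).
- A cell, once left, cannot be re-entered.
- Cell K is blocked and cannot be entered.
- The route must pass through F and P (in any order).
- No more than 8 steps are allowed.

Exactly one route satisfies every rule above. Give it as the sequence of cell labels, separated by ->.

L -> P -> Q -> M -> I -> H -> F -> A -> B

The 8-move cap with required stops at F, P leaves no slack for detours.
Route from L: down 1 to P, right 1 to Q, up 2 to I, left 2 to F, up 1 to A, right 1 to B — 8 moves in all.
Check: all required cells visited; 8 ≤ 8 moves.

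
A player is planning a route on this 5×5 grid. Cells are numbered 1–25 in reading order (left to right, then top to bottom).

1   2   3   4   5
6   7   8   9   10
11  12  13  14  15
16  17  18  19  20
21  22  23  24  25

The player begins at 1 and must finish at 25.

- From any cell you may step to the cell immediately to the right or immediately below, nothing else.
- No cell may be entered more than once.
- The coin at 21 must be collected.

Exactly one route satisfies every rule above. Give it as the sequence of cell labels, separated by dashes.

Moves only go right or down, so the column and row indices never decrease.
Route from 1: down 4 to 21, right 4 to 25 — 8 moves in all.
Check: all required cells visited.

1 - 6 - 11 - 16 - 21 - 22 - 23 - 24 - 25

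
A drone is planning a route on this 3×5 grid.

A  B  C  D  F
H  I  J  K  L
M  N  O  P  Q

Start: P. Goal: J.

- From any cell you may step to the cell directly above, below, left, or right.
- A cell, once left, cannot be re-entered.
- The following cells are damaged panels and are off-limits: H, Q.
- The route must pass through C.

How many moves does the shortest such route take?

4

Any route passes through C somewhere between P and J. Summing Manhattan distances along the two legs (P → C → J) gives a lower bound of 3 + 1 = 4 moves.
A route of 4 moves achieves this: P → K → D → C → J.
Since 4 matches the lower bound, it is optimal.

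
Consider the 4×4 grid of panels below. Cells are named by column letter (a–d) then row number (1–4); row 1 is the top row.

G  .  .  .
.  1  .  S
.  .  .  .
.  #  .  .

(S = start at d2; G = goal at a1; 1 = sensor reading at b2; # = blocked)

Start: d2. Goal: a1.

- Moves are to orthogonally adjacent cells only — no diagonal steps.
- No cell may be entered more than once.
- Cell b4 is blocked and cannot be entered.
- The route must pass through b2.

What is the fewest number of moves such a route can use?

4

Any route passes through b2 somewhere between d2 and a1. Summing Manhattan distances along the two legs (d2 → b2 → a1) gives a lower bound of 2 + 2 = 4 moves.
A route of 4 moves achieves this: d2 → c2 → b2 → b1 → a1.
Since 4 matches the lower bound, it is optimal.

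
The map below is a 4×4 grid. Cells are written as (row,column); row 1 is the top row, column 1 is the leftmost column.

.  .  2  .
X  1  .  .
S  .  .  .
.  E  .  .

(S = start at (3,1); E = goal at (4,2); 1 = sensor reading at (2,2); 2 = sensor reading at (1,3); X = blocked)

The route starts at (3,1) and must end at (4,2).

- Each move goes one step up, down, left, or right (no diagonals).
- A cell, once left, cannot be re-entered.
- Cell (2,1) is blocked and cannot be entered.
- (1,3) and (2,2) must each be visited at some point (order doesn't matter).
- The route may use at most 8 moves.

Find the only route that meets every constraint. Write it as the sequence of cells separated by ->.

Any route must reach (1,3) and (2,2) and still end at (4,2) within 8 moves, so the order of the required stops is forced.
Route from (3,1): right to (3,2), 2× up (reaching (1,2)), right to (1,3), 3× down (reaching (4,3)), left to (4,2) — 8 moves in all.
Check: all required cells visited; 8 ≤ 8 moves.

(3,1) -> (3,2) -> (2,2) -> (1,2) -> (1,3) -> (2,3) -> (3,3) -> (4,3) -> (4,2)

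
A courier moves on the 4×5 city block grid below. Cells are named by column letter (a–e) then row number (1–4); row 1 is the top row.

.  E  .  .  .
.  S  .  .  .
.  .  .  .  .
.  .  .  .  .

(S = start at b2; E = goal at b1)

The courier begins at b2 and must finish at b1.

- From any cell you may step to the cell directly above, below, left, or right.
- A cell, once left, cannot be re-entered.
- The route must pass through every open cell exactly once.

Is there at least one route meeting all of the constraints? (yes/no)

yes

One route that works: b2 → b3 → c3 → c2 → c1 → d1 → e1 → e2 → d2 → d3 → e3 → e4 → d4 → c4 → b4 → a4 → a3 → a2 → a1 → b1.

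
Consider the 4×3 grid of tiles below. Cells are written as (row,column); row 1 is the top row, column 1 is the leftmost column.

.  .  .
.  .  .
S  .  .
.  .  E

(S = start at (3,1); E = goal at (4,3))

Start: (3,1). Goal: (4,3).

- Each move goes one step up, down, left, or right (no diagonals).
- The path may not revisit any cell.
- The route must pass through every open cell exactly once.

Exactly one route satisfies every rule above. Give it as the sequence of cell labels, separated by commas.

(3,1), (4,1), (4,2), (3,2), (2,2), (2,1), (1,1), (1,2), (1,3), (2,3), (3,3), (4,3)

Need to visit all 12 open cells exactly once, starting at (3,1) and ending at (4,3).
Route from (3,1): down 1 to (4,1), right 1 to (4,2), up 2 to (2,2), left 1 to (2,1), up 1 to (1,1), right 2 to (1,3), down 3 to (4,3) — 11 moves in all.
Check: all 12 open cells covered.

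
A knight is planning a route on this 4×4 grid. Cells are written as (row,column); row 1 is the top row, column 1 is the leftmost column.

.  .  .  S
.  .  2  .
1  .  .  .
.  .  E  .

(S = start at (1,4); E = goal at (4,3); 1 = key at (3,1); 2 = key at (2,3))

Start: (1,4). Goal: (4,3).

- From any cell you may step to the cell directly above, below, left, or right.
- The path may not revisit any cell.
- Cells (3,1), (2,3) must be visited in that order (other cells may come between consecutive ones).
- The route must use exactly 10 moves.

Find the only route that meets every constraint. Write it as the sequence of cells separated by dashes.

The waypoints must appear in the order (3,1), (2,3), with no cell reused.
Route from (1,4): left 3 to (1,1), down 2 to (3,1), right 1 to (3,2), up 1 to (2,2), right 1 to (2,3), down 2 to (4,3) — 10 moves in all.
Check: order respected (1 at step 5, 2 at step 8); 10 moves as required.

(1,4) - (1,3) - (1,2) - (1,1) - (2,1) - (3,1) - (3,2) - (2,2) - (2,3) - (3,3) - (4,3)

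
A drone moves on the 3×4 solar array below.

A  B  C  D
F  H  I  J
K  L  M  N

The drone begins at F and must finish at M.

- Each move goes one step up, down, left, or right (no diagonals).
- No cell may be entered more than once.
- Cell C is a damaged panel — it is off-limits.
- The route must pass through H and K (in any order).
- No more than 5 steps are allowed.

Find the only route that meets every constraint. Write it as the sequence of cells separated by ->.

F -> K -> L -> H -> I -> M

Any route must reach H and K and still end at M within 5 moves, so the order of the required stops is forced.
Route from F: down to K, right to L, up to H, right to I, down to M — 5 moves in all.
Check: all required cells visited; 5 ≤ 5 moves.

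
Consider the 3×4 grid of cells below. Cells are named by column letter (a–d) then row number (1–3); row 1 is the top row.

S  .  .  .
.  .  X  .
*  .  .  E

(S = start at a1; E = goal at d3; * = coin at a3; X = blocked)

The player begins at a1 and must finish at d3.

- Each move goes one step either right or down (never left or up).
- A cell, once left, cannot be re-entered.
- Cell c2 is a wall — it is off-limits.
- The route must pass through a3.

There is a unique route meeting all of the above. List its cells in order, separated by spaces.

Moves only go right or down, so the column and row indices never decrease.
Route from a1: down 2 to a3, right 3 to d3 — 5 moves in all.
Check: all required cells visited.

a1 a2 a3 b3 c3 d3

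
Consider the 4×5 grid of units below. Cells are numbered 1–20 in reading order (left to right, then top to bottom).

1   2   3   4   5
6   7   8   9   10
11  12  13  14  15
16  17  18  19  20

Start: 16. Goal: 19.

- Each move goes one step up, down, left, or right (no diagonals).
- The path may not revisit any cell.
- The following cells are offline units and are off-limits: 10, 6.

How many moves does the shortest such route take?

The Manhattan distance from 16 to 19 is |4−4| + |1−4| = 3, so at least 3 moves are needed.
A route of 3 moves achieves this: 16 → 17 → 18 → 19.
Since 3 matches the lower bound, it is optimal.

3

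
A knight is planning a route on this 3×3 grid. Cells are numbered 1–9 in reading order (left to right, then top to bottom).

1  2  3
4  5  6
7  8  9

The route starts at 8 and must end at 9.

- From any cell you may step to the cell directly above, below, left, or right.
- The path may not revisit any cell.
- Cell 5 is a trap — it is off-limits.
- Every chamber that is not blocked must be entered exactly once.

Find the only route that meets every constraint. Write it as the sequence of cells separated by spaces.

8 7 4 1 2 3 6 9

Need to visit all 8 open cells exactly once, starting at 8 and ending at 9.
Cell 7 has only two open neighbours (4 and 8), so the path must pass straight through it: one of those is the cell it's entered from and the other is where it exits.
Route from 8: left 1 to 7, up 2 to 1, right 2 to 3, down 2 to 9 — 7 moves in all.
Check: all 8 open cells covered.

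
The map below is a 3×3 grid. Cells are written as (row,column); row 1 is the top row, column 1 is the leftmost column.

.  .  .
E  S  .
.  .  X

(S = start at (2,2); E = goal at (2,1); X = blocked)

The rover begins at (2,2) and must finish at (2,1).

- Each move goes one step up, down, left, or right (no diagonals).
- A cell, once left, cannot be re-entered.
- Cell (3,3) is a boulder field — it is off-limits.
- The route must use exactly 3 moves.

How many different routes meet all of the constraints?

Need simple routes of exactly 3 moves from (2,2) to (2,1) (Manhattan distance 1, so 1 moves are spent on a detour and 1 undoing it).
Enumerating: (2,2) (1,2) (1,1) (2,1) | (2,2) (3,2) (3,1) (2,1).
That gives 2 routes.

2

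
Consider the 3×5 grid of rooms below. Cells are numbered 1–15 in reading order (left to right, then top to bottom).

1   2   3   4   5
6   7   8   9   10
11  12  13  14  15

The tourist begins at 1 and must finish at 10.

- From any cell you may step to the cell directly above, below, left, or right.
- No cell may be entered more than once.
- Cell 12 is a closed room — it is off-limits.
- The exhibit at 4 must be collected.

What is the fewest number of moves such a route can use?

Any route passes through 4 somewhere between 1 and 10. Summing Manhattan distances along the two legs (1 → 4 → 10) gives a lower bound of 3 + 2 = 5 moves.
A route of 5 moves achieves this: 1 → 2 → 3 → 4 → 9 → 10.
Since 5 matches the lower bound, it is optimal.

5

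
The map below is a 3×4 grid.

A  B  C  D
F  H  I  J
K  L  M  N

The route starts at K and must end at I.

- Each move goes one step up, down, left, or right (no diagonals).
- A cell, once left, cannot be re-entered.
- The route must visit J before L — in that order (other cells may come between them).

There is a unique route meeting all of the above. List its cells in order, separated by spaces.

K F A B C D J N M L H I

The waypoints must appear in the order J, L, with no cell reused.
Route from K: up 2 to A, right 3 to D, down 2 to N, left 2 to L, up 1 to H, right 1 to I — 11 moves in all.
Check: order respected (J at step 6, L at step 9).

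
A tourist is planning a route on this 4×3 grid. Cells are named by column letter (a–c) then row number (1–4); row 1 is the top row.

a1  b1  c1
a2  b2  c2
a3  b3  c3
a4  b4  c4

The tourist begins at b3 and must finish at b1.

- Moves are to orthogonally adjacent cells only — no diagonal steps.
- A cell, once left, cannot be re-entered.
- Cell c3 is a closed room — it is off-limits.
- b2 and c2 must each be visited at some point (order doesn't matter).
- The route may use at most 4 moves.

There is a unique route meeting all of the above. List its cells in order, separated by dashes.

b3 - b2 - c2 - c1 - b1

The 4-move cap with required stops at b2, c2 leaves no slack for detours.
Route from b3: up to b2, right to c2, up to c1, left to b1 — 4 moves in all.
Check: all required cells visited; 4 ≤ 4 moves.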